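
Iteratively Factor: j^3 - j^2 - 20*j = (j + 4)*(j^2 - 5*j) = j*(j + 4)*(j - 5)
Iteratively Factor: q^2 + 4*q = (q + 4)*(q)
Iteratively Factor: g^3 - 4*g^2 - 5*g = (g - 5)*(g^2 + g) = (g - 5)*(g + 1)*(g)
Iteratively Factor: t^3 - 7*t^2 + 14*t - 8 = (t - 4)*(t^2 - 3*t + 2) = (t - 4)*(t - 1)*(t - 2)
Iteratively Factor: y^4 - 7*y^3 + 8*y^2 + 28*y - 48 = (y - 2)*(y^3 - 5*y^2 - 2*y + 24) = (y - 3)*(y - 2)*(y^2 - 2*y - 8) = (y - 3)*(y - 2)*(y + 2)*(y - 4)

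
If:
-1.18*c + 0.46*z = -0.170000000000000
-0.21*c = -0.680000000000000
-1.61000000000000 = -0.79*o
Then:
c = 3.24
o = 2.04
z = 7.94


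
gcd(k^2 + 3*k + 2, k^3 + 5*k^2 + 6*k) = k + 2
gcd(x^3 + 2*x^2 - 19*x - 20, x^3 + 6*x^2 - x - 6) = x + 1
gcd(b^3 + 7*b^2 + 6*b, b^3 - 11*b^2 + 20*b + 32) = b + 1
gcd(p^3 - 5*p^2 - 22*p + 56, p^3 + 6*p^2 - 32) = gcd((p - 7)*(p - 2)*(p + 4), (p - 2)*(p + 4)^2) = p^2 + 2*p - 8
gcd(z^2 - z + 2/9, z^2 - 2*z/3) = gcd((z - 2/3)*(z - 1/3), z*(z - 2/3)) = z - 2/3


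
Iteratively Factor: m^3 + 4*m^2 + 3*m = (m + 1)*(m^2 + 3*m) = (m + 1)*(m + 3)*(m)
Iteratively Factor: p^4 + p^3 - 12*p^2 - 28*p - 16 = (p + 2)*(p^3 - p^2 - 10*p - 8) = (p + 2)^2*(p^2 - 3*p - 4) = (p - 4)*(p + 2)^2*(p + 1)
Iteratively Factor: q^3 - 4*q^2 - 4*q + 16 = (q - 2)*(q^2 - 2*q - 8) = (q - 4)*(q - 2)*(q + 2)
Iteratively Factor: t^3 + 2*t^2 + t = (t + 1)*(t^2 + t) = (t + 1)^2*(t)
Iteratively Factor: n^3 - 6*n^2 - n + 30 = (n + 2)*(n^2 - 8*n + 15) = (n - 5)*(n + 2)*(n - 3)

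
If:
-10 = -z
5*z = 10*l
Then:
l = 5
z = 10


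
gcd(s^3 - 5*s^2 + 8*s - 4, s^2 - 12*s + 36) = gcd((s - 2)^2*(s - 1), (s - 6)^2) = 1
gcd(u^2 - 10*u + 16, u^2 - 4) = u - 2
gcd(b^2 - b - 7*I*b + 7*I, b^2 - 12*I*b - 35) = b - 7*I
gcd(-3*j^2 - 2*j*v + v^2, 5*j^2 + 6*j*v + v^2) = j + v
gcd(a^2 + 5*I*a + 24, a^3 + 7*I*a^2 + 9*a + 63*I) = a - 3*I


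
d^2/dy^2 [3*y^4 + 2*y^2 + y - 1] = 36*y^2 + 4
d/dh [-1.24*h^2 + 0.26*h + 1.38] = 0.26 - 2.48*h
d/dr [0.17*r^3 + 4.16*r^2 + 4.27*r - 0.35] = 0.51*r^2 + 8.32*r + 4.27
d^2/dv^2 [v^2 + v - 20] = 2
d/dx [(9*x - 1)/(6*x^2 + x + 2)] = (54*x^2 + 9*x - (9*x - 1)*(12*x + 1) + 18)/(6*x^2 + x + 2)^2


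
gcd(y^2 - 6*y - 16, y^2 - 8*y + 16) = 1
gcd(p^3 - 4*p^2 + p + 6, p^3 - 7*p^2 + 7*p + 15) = p^2 - 2*p - 3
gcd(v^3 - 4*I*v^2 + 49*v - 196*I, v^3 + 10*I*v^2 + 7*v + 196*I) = v^2 + 3*I*v + 28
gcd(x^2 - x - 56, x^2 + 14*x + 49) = x + 7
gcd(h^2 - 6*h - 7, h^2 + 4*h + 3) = h + 1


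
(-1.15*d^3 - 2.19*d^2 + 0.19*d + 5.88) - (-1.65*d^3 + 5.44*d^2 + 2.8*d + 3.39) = 0.5*d^3 - 7.63*d^2 - 2.61*d + 2.49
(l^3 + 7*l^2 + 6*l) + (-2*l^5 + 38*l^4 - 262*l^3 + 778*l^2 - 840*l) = -2*l^5 + 38*l^4 - 261*l^3 + 785*l^2 - 834*l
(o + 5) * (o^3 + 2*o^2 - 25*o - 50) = o^4 + 7*o^3 - 15*o^2 - 175*o - 250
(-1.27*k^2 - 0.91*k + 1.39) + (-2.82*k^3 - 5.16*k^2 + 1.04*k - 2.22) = -2.82*k^3 - 6.43*k^2 + 0.13*k - 0.83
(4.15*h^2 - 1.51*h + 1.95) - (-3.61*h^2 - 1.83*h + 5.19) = 7.76*h^2 + 0.32*h - 3.24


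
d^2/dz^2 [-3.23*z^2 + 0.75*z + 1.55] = -6.46000000000000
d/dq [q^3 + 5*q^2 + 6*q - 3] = 3*q^2 + 10*q + 6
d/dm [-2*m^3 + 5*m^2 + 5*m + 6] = -6*m^2 + 10*m + 5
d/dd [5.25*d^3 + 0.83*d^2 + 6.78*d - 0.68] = 15.75*d^2 + 1.66*d + 6.78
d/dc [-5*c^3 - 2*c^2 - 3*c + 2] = -15*c^2 - 4*c - 3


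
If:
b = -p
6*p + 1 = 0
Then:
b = 1/6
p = -1/6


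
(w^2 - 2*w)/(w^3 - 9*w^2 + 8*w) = (w - 2)/(w^2 - 9*w + 8)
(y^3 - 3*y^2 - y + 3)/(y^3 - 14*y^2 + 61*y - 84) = (y^2 - 1)/(y^2 - 11*y + 28)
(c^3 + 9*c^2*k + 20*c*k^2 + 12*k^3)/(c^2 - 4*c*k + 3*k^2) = (c^3 + 9*c^2*k + 20*c*k^2 + 12*k^3)/(c^2 - 4*c*k + 3*k^2)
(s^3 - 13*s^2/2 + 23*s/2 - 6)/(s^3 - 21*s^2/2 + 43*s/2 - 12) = (s - 4)/(s - 8)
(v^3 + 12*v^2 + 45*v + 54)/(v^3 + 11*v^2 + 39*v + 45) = (v + 6)/(v + 5)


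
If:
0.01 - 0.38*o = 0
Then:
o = 0.03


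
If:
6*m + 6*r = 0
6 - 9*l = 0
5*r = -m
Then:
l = 2/3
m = 0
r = 0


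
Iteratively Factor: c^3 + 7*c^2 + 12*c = (c + 3)*(c^2 + 4*c) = c*(c + 3)*(c + 4)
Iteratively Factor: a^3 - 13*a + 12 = (a - 1)*(a^2 + a - 12) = (a - 1)*(a + 4)*(a - 3)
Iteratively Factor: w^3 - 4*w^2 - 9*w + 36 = (w - 4)*(w^2 - 9) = (w - 4)*(w + 3)*(w - 3)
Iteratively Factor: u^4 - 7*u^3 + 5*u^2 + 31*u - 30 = (u - 1)*(u^3 - 6*u^2 - u + 30) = (u - 1)*(u + 2)*(u^2 - 8*u + 15) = (u - 5)*(u - 1)*(u + 2)*(u - 3)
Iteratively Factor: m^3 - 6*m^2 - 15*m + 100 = (m - 5)*(m^2 - m - 20) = (m - 5)*(m + 4)*(m - 5)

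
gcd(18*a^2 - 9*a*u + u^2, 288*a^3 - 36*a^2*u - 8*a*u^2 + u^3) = -6*a + u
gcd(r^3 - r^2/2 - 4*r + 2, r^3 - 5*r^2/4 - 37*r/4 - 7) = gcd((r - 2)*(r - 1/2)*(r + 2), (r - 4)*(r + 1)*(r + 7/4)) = 1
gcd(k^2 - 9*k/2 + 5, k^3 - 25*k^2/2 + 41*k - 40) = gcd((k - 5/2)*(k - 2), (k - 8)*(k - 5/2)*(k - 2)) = k^2 - 9*k/2 + 5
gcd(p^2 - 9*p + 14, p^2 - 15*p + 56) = p - 7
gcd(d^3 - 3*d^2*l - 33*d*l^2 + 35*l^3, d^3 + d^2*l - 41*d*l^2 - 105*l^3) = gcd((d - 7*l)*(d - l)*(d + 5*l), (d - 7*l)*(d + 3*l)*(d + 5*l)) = d^2 - 2*d*l - 35*l^2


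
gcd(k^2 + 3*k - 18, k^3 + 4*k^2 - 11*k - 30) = k - 3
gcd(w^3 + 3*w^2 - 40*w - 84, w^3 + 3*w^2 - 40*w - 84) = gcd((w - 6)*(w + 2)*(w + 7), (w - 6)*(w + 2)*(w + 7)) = w^3 + 3*w^2 - 40*w - 84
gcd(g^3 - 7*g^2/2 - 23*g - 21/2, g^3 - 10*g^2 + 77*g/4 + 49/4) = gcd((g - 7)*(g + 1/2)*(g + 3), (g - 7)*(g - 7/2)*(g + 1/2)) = g^2 - 13*g/2 - 7/2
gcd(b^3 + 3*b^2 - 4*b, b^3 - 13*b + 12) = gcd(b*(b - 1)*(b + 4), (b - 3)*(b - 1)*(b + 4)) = b^2 + 3*b - 4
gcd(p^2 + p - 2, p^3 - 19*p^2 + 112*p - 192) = 1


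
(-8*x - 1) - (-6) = 5 - 8*x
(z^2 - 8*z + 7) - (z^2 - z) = 7 - 7*z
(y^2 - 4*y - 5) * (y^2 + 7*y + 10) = y^4 + 3*y^3 - 23*y^2 - 75*y - 50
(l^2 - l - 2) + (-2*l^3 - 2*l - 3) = -2*l^3 + l^2 - 3*l - 5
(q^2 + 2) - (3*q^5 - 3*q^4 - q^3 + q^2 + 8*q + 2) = -3*q^5 + 3*q^4 + q^3 - 8*q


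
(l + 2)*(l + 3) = l^2 + 5*l + 6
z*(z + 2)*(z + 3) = z^3 + 5*z^2 + 6*z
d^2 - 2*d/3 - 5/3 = (d - 5/3)*(d + 1)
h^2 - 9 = (h - 3)*(h + 3)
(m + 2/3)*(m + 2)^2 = m^3 + 14*m^2/3 + 20*m/3 + 8/3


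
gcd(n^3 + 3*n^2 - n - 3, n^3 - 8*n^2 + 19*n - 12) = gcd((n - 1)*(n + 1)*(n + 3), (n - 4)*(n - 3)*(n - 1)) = n - 1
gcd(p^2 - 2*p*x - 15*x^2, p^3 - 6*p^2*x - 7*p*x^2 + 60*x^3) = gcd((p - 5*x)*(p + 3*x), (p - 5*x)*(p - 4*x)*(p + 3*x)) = -p^2 + 2*p*x + 15*x^2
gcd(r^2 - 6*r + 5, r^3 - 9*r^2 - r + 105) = r - 5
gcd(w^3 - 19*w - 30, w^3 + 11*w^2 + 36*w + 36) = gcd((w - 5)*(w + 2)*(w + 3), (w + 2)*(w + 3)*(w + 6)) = w^2 + 5*w + 6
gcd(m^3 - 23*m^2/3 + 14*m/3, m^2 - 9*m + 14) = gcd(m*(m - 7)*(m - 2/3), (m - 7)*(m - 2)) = m - 7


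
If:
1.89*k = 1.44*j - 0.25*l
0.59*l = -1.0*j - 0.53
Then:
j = -0.59*l - 0.53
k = -0.581798941798942*l - 0.403809523809524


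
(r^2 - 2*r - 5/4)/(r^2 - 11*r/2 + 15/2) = (r + 1/2)/(r - 3)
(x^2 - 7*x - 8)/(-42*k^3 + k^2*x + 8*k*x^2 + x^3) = (x^2 - 7*x - 8)/(-42*k^3 + k^2*x + 8*k*x^2 + x^3)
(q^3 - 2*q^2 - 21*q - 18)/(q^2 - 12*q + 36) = (q^2 + 4*q + 3)/(q - 6)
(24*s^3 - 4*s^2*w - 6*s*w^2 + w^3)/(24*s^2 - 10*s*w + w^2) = (4*s^2 - w^2)/(4*s - w)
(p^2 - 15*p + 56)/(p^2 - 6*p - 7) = (p - 8)/(p + 1)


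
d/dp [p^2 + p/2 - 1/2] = 2*p + 1/2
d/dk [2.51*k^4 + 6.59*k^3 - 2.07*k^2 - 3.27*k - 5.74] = 10.04*k^3 + 19.77*k^2 - 4.14*k - 3.27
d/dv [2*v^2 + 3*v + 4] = 4*v + 3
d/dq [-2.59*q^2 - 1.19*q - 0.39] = -5.18*q - 1.19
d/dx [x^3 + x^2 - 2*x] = 3*x^2 + 2*x - 2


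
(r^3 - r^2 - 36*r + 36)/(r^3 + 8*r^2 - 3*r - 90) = (r^2 - 7*r + 6)/(r^2 + 2*r - 15)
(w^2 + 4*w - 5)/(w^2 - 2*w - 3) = (-w^2 - 4*w + 5)/(-w^2 + 2*w + 3)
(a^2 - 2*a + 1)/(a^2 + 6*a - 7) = (a - 1)/(a + 7)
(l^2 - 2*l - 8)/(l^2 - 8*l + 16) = (l + 2)/(l - 4)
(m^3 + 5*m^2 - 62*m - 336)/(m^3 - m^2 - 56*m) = (m + 6)/m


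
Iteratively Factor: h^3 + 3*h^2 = (h + 3)*(h^2) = h*(h + 3)*(h)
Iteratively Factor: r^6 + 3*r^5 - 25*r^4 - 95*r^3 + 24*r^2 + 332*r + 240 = (r + 4)*(r^5 - r^4 - 21*r^3 - 11*r^2 + 68*r + 60) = (r + 1)*(r + 4)*(r^4 - 2*r^3 - 19*r^2 + 8*r + 60) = (r - 2)*(r + 1)*(r + 4)*(r^3 - 19*r - 30) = (r - 5)*(r - 2)*(r + 1)*(r + 4)*(r^2 + 5*r + 6) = (r - 5)*(r - 2)*(r + 1)*(r + 2)*(r + 4)*(r + 3)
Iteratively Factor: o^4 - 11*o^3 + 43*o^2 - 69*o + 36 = (o - 3)*(o^3 - 8*o^2 + 19*o - 12) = (o - 4)*(o - 3)*(o^2 - 4*o + 3) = (o - 4)*(o - 3)^2*(o - 1)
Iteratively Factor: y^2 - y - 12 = (y + 3)*(y - 4)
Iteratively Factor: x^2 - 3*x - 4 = (x + 1)*(x - 4)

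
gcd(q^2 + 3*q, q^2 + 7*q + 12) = q + 3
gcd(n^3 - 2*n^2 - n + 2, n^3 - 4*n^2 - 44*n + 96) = n - 2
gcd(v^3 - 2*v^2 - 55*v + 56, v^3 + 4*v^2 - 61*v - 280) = v^2 - v - 56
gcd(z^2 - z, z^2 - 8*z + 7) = z - 1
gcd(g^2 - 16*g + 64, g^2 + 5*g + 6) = 1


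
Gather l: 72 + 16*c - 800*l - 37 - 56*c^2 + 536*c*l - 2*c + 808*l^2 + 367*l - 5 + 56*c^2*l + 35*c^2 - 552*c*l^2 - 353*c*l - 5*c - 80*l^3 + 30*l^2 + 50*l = -21*c^2 + 9*c - 80*l^3 + l^2*(838 - 552*c) + l*(56*c^2 + 183*c - 383) + 30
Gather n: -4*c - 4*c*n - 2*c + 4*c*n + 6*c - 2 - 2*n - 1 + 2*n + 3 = 0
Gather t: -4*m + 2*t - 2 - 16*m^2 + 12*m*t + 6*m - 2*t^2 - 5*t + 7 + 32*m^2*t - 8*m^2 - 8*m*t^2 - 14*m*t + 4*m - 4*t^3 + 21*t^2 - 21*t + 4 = -24*m^2 + 6*m - 4*t^3 + t^2*(19 - 8*m) + t*(32*m^2 - 2*m - 24) + 9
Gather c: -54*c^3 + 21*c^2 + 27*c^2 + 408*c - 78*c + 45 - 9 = -54*c^3 + 48*c^2 + 330*c + 36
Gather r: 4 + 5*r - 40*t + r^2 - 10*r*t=r^2 + r*(5 - 10*t) - 40*t + 4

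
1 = 1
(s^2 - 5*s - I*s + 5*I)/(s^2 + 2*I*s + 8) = (s^2 - 5*s - I*s + 5*I)/(s^2 + 2*I*s + 8)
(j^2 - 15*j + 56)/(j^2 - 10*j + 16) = (j - 7)/(j - 2)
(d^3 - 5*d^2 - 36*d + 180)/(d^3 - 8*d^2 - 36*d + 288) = (d - 5)/(d - 8)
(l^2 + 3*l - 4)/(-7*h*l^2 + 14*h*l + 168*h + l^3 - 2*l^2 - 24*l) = (1 - l)/(7*h*l - 42*h - l^2 + 6*l)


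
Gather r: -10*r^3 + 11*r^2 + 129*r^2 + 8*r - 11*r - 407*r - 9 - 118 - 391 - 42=-10*r^3 + 140*r^2 - 410*r - 560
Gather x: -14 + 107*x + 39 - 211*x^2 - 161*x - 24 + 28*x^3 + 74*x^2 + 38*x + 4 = 28*x^3 - 137*x^2 - 16*x + 5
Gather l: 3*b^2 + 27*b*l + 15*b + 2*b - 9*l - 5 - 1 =3*b^2 + 17*b + l*(27*b - 9) - 6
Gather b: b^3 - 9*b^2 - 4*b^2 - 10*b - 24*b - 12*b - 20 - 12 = b^3 - 13*b^2 - 46*b - 32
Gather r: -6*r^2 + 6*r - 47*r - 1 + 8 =-6*r^2 - 41*r + 7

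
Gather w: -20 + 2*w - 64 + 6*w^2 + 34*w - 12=6*w^2 + 36*w - 96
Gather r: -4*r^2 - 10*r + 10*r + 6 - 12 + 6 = -4*r^2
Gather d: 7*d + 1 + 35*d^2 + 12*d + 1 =35*d^2 + 19*d + 2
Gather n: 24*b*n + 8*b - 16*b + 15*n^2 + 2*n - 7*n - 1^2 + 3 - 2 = -8*b + 15*n^2 + n*(24*b - 5)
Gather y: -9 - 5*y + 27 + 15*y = 10*y + 18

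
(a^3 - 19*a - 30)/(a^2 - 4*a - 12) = (a^2 - 2*a - 15)/(a - 6)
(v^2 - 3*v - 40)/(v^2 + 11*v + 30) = (v - 8)/(v + 6)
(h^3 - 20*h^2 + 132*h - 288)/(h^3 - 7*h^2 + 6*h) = (h^2 - 14*h + 48)/(h*(h - 1))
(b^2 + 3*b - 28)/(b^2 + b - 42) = (b - 4)/(b - 6)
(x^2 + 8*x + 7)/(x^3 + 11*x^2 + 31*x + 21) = 1/(x + 3)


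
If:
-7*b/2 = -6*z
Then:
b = 12*z/7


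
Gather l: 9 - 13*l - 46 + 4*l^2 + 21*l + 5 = 4*l^2 + 8*l - 32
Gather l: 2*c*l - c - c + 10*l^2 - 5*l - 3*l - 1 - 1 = -2*c + 10*l^2 + l*(2*c - 8) - 2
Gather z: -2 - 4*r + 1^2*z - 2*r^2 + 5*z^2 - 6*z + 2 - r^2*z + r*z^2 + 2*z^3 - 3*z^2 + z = -2*r^2 - 4*r + 2*z^3 + z^2*(r + 2) + z*(-r^2 - 4)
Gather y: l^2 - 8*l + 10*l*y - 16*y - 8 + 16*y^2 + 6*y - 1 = l^2 - 8*l + 16*y^2 + y*(10*l - 10) - 9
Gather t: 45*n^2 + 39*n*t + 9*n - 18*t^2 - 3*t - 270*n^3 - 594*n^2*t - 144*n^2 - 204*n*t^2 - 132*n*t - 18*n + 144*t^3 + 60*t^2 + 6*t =-270*n^3 - 99*n^2 - 9*n + 144*t^3 + t^2*(42 - 204*n) + t*(-594*n^2 - 93*n + 3)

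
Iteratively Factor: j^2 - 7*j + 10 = (j - 5)*(j - 2)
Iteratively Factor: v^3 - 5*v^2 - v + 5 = (v - 5)*(v^2 - 1) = (v - 5)*(v - 1)*(v + 1)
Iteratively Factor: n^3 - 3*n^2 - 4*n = (n)*(n^2 - 3*n - 4) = n*(n - 4)*(n + 1)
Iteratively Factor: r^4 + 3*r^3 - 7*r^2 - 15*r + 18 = (r + 3)*(r^3 - 7*r + 6) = (r - 2)*(r + 3)*(r^2 + 2*r - 3) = (r - 2)*(r + 3)^2*(r - 1)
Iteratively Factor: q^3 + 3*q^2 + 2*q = (q + 1)*(q^2 + 2*q) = q*(q + 1)*(q + 2)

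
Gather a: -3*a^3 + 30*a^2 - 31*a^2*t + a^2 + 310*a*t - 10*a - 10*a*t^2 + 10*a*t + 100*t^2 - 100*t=-3*a^3 + a^2*(31 - 31*t) + a*(-10*t^2 + 320*t - 10) + 100*t^2 - 100*t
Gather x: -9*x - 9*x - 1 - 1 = -18*x - 2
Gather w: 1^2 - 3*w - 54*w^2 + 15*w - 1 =-54*w^2 + 12*w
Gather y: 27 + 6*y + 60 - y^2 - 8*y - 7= -y^2 - 2*y + 80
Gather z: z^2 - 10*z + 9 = z^2 - 10*z + 9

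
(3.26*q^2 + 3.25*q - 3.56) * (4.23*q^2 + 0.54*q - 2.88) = 13.7898*q^4 + 15.5079*q^3 - 22.6926*q^2 - 11.2824*q + 10.2528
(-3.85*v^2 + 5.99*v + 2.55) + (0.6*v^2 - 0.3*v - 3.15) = -3.25*v^2 + 5.69*v - 0.6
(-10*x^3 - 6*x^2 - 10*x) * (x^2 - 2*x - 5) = -10*x^5 + 14*x^4 + 52*x^3 + 50*x^2 + 50*x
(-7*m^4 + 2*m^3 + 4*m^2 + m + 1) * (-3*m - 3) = 21*m^5 + 15*m^4 - 18*m^3 - 15*m^2 - 6*m - 3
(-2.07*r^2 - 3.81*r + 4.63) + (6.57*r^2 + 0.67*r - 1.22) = 4.5*r^2 - 3.14*r + 3.41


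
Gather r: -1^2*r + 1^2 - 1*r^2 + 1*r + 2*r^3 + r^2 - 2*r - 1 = 2*r^3 - 2*r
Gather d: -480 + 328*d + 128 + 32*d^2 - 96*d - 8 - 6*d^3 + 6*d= -6*d^3 + 32*d^2 + 238*d - 360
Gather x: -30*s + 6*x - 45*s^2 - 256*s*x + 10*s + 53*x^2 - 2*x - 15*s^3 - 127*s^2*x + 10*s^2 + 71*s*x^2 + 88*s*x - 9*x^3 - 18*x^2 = -15*s^3 - 35*s^2 - 20*s - 9*x^3 + x^2*(71*s + 35) + x*(-127*s^2 - 168*s + 4)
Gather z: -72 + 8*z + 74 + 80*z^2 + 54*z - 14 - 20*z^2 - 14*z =60*z^2 + 48*z - 12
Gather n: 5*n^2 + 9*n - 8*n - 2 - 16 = 5*n^2 + n - 18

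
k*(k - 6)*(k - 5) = k^3 - 11*k^2 + 30*k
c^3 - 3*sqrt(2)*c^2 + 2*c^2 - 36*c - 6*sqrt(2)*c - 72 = (c + 2)*(c - 6*sqrt(2))*(c + 3*sqrt(2))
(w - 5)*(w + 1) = w^2 - 4*w - 5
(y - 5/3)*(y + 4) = y^2 + 7*y/3 - 20/3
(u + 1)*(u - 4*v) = u^2 - 4*u*v + u - 4*v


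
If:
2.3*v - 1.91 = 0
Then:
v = 0.83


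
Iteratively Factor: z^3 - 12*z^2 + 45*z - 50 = (z - 5)*(z^2 - 7*z + 10) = (z - 5)^2*(z - 2)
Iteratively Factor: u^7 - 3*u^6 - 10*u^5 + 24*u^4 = (u)*(u^6 - 3*u^5 - 10*u^4 + 24*u^3) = u*(u + 3)*(u^5 - 6*u^4 + 8*u^3) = u^2*(u + 3)*(u^4 - 6*u^3 + 8*u^2) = u^3*(u + 3)*(u^3 - 6*u^2 + 8*u) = u^3*(u - 2)*(u + 3)*(u^2 - 4*u) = u^3*(u - 4)*(u - 2)*(u + 3)*(u)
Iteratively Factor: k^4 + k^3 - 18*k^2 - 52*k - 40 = (k + 2)*(k^3 - k^2 - 16*k - 20) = (k + 2)^2*(k^2 - 3*k - 10) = (k + 2)^3*(k - 5)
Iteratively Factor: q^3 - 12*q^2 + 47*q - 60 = (q - 5)*(q^2 - 7*q + 12) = (q - 5)*(q - 4)*(q - 3)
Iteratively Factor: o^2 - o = (o)*(o - 1)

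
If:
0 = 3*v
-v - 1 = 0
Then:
No Solution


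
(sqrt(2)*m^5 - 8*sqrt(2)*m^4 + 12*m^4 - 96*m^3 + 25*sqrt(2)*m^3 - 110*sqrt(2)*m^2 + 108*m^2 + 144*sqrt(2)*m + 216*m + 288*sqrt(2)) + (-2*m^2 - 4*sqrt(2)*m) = sqrt(2)*m^5 - 8*sqrt(2)*m^4 + 12*m^4 - 96*m^3 + 25*sqrt(2)*m^3 - 110*sqrt(2)*m^2 + 106*m^2 + 140*sqrt(2)*m + 216*m + 288*sqrt(2)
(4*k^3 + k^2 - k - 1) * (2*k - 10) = 8*k^4 - 38*k^3 - 12*k^2 + 8*k + 10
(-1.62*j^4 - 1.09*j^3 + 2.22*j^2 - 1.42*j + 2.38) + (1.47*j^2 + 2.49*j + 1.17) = -1.62*j^4 - 1.09*j^3 + 3.69*j^2 + 1.07*j + 3.55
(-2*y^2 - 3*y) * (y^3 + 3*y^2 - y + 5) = -2*y^5 - 9*y^4 - 7*y^3 - 7*y^2 - 15*y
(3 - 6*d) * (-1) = 6*d - 3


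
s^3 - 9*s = s*(s - 3)*(s + 3)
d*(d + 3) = d^2 + 3*d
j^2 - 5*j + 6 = (j - 3)*(j - 2)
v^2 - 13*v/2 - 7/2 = (v - 7)*(v + 1/2)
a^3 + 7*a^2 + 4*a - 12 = (a - 1)*(a + 2)*(a + 6)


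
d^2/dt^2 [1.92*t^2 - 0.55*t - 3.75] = 3.84000000000000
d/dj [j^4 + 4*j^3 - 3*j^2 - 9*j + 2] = 4*j^3 + 12*j^2 - 6*j - 9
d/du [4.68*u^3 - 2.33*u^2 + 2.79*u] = 14.04*u^2 - 4.66*u + 2.79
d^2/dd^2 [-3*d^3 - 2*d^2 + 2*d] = -18*d - 4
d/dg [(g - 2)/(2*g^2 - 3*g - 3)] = (2*g^2 - 3*g - (g - 2)*(4*g - 3) - 3)/(-2*g^2 + 3*g + 3)^2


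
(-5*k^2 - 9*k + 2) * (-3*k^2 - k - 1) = 15*k^4 + 32*k^3 + 8*k^2 + 7*k - 2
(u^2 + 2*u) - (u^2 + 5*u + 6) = -3*u - 6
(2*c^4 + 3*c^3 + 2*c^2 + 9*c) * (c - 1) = 2*c^5 + c^4 - c^3 + 7*c^2 - 9*c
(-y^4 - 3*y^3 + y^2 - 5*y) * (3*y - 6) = -3*y^5 - 3*y^4 + 21*y^3 - 21*y^2 + 30*y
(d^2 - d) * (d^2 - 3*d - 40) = d^4 - 4*d^3 - 37*d^2 + 40*d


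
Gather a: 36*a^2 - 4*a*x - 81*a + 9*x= 36*a^2 + a*(-4*x - 81) + 9*x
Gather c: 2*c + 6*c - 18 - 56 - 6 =8*c - 80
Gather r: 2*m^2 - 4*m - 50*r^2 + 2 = 2*m^2 - 4*m - 50*r^2 + 2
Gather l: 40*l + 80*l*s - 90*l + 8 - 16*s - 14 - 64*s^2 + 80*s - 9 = l*(80*s - 50) - 64*s^2 + 64*s - 15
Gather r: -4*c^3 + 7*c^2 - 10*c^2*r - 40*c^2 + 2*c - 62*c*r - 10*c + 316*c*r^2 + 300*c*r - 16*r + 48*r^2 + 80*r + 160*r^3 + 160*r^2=-4*c^3 - 33*c^2 - 8*c + 160*r^3 + r^2*(316*c + 208) + r*(-10*c^2 + 238*c + 64)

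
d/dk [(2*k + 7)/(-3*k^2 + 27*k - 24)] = (2*k^2 + 14*k - 79)/(3*(k^4 - 18*k^3 + 97*k^2 - 144*k + 64))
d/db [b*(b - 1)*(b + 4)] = 3*b^2 + 6*b - 4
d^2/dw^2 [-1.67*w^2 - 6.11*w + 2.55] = -3.34000000000000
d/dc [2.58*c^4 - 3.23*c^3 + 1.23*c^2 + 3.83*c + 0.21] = 10.32*c^3 - 9.69*c^2 + 2.46*c + 3.83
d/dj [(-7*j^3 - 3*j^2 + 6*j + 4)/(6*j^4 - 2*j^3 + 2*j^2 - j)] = (42*j^6 + 36*j^5 - 128*j^4 - 58*j^3 + 15*j^2 - 16*j + 4)/(j^2*(36*j^6 - 24*j^5 + 28*j^4 - 20*j^3 + 8*j^2 - 4*j + 1))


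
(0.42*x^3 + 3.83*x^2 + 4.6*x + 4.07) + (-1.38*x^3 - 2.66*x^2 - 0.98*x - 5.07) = -0.96*x^3 + 1.17*x^2 + 3.62*x - 1.0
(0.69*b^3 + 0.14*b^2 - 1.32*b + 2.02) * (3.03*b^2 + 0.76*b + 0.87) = 2.0907*b^5 + 0.9486*b^4 - 3.2929*b^3 + 5.2392*b^2 + 0.3868*b + 1.7574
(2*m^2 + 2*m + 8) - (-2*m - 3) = 2*m^2 + 4*m + 11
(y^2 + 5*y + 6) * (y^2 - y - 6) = y^4 + 4*y^3 - 5*y^2 - 36*y - 36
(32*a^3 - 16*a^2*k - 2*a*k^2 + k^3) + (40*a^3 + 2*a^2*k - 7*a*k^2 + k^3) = 72*a^3 - 14*a^2*k - 9*a*k^2 + 2*k^3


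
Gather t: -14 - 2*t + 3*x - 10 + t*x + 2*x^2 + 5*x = t*(x - 2) + 2*x^2 + 8*x - 24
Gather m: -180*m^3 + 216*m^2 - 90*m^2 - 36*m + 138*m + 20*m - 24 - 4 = -180*m^3 + 126*m^2 + 122*m - 28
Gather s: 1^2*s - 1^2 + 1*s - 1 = 2*s - 2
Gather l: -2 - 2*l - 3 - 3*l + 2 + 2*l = -3*l - 3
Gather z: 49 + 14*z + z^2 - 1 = z^2 + 14*z + 48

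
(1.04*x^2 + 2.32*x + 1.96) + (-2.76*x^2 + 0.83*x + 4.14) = -1.72*x^2 + 3.15*x + 6.1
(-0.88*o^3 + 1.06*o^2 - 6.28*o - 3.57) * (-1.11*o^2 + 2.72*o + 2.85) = 0.9768*o^5 - 3.5702*o^4 + 7.346*o^3 - 10.0979*o^2 - 27.6084*o - 10.1745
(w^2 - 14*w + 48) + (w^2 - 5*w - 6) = 2*w^2 - 19*w + 42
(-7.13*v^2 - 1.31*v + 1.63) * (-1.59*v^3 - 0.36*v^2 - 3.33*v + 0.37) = 11.3367*v^5 + 4.6497*v^4 + 21.6228*v^3 + 1.1374*v^2 - 5.9126*v + 0.6031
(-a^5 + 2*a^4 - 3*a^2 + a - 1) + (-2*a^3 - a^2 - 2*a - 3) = -a^5 + 2*a^4 - 2*a^3 - 4*a^2 - a - 4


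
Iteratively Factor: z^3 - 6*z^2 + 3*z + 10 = (z + 1)*(z^2 - 7*z + 10) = (z - 5)*(z + 1)*(z - 2)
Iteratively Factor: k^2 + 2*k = (k + 2)*(k)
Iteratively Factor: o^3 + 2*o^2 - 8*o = (o)*(o^2 + 2*o - 8) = o*(o - 2)*(o + 4)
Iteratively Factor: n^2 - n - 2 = (n + 1)*(n - 2)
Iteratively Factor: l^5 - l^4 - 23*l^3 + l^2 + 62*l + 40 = (l - 5)*(l^4 + 4*l^3 - 3*l^2 - 14*l - 8) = (l - 5)*(l + 4)*(l^3 - 3*l - 2) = (l - 5)*(l + 1)*(l + 4)*(l^2 - l - 2) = (l - 5)*(l - 2)*(l + 1)*(l + 4)*(l + 1)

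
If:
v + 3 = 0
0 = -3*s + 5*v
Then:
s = -5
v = -3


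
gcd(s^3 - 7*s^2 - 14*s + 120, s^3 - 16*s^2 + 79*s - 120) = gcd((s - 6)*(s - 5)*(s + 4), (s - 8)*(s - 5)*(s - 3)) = s - 5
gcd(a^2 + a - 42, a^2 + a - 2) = 1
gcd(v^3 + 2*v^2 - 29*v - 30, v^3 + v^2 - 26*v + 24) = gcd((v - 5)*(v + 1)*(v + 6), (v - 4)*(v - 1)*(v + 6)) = v + 6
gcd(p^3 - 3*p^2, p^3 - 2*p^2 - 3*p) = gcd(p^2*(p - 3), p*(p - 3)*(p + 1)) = p^2 - 3*p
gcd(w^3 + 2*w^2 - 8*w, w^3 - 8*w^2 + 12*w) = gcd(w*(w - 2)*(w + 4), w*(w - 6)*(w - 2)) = w^2 - 2*w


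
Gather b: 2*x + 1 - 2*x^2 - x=-2*x^2 + x + 1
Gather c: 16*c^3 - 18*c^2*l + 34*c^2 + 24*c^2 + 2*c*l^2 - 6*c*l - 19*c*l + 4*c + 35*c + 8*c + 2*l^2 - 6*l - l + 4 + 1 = 16*c^3 + c^2*(58 - 18*l) + c*(2*l^2 - 25*l + 47) + 2*l^2 - 7*l + 5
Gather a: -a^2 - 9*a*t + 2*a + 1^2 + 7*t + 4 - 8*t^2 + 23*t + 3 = -a^2 + a*(2 - 9*t) - 8*t^2 + 30*t + 8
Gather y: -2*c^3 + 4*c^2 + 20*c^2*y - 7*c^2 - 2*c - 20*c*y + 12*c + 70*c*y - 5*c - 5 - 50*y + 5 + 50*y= -2*c^3 - 3*c^2 + 5*c + y*(20*c^2 + 50*c)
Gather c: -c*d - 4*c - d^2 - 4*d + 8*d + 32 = c*(-d - 4) - d^2 + 4*d + 32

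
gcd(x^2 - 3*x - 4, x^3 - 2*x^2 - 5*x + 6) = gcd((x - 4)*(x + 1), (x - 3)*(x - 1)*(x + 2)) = 1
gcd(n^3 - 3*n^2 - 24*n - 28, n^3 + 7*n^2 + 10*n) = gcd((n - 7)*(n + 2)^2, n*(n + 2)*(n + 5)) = n + 2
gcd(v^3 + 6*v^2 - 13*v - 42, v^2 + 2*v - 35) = v + 7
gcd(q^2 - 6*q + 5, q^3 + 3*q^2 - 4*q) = q - 1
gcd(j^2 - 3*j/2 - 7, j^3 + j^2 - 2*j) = j + 2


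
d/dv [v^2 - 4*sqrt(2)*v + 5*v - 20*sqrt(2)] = 2*v - 4*sqrt(2) + 5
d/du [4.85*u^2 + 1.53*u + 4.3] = 9.7*u + 1.53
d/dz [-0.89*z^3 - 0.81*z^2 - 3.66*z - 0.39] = -2.67*z^2 - 1.62*z - 3.66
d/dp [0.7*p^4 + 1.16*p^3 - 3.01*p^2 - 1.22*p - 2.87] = 2.8*p^3 + 3.48*p^2 - 6.02*p - 1.22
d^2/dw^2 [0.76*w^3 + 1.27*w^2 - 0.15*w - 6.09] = 4.56*w + 2.54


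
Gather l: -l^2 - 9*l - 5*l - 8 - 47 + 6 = -l^2 - 14*l - 49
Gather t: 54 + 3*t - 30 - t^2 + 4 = -t^2 + 3*t + 28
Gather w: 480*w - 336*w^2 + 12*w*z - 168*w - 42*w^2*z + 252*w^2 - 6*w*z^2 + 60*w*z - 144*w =w^2*(-42*z - 84) + w*(-6*z^2 + 72*z + 168)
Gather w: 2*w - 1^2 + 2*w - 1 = 4*w - 2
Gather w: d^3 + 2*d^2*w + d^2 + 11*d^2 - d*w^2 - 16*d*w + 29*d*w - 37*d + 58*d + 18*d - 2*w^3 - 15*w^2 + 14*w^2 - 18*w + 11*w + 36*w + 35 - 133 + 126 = d^3 + 12*d^2 + 39*d - 2*w^3 + w^2*(-d - 1) + w*(2*d^2 + 13*d + 29) + 28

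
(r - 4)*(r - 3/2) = r^2 - 11*r/2 + 6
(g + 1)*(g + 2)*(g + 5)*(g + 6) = g^4 + 14*g^3 + 65*g^2 + 112*g + 60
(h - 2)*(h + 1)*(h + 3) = h^3 + 2*h^2 - 5*h - 6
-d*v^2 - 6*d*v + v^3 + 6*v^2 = v*(-d + v)*(v + 6)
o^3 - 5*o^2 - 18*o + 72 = (o - 6)*(o - 3)*(o + 4)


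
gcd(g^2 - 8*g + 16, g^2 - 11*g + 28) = g - 4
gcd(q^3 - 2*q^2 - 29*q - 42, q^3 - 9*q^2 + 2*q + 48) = q + 2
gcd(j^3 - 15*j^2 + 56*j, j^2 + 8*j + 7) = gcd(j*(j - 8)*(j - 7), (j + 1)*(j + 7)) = 1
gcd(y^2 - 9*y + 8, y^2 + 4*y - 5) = y - 1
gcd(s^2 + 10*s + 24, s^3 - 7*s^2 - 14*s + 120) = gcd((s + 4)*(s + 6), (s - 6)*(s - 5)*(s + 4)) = s + 4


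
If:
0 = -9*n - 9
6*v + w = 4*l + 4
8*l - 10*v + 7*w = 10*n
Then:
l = -13*w/2 - 5/2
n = -1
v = -9*w/2 - 1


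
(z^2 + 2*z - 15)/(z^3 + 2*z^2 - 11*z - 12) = (z + 5)/(z^2 + 5*z + 4)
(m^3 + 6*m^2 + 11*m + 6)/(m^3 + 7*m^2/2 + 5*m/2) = 2*(m^2 + 5*m + 6)/(m*(2*m + 5))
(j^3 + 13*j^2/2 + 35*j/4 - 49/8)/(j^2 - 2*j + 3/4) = (4*j^2 + 28*j + 49)/(2*(2*j - 3))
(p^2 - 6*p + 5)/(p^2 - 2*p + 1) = (p - 5)/(p - 1)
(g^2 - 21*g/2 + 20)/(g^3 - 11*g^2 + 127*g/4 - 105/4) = 2*(g - 8)/(2*g^2 - 17*g + 21)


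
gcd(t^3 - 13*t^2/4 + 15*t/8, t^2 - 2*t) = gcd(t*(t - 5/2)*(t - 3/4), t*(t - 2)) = t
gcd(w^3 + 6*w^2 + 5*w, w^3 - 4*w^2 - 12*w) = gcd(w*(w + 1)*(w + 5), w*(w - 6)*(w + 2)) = w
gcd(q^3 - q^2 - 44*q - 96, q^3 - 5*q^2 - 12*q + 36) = q + 3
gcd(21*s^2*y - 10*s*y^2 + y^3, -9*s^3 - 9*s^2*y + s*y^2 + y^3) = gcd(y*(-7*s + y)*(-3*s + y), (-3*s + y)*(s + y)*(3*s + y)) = -3*s + y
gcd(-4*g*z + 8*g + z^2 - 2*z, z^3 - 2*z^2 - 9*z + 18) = z - 2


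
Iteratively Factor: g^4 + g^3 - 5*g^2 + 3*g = (g + 3)*(g^3 - 2*g^2 + g) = g*(g + 3)*(g^2 - 2*g + 1) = g*(g - 1)*(g + 3)*(g - 1)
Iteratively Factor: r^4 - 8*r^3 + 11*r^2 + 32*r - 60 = (r - 2)*(r^3 - 6*r^2 - r + 30) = (r - 3)*(r - 2)*(r^2 - 3*r - 10) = (r - 5)*(r - 3)*(r - 2)*(r + 2)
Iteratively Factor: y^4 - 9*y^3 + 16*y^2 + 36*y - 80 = (y + 2)*(y^3 - 11*y^2 + 38*y - 40) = (y - 5)*(y + 2)*(y^2 - 6*y + 8) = (y - 5)*(y - 2)*(y + 2)*(y - 4)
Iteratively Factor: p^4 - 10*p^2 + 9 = (p + 1)*(p^3 - p^2 - 9*p + 9) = (p - 3)*(p + 1)*(p^2 + 2*p - 3) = (p - 3)*(p + 1)*(p + 3)*(p - 1)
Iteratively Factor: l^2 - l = (l - 1)*(l)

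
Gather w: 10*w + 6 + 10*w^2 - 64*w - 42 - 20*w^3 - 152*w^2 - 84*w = -20*w^3 - 142*w^2 - 138*w - 36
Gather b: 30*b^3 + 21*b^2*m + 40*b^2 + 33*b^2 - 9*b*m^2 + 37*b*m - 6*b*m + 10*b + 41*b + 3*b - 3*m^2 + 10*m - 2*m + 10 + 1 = 30*b^3 + b^2*(21*m + 73) + b*(-9*m^2 + 31*m + 54) - 3*m^2 + 8*m + 11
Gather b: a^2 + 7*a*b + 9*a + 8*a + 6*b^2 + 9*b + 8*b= a^2 + 17*a + 6*b^2 + b*(7*a + 17)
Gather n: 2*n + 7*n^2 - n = 7*n^2 + n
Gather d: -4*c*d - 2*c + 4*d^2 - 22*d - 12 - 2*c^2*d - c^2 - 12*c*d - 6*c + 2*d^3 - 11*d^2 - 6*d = -c^2 - 8*c + 2*d^3 - 7*d^2 + d*(-2*c^2 - 16*c - 28) - 12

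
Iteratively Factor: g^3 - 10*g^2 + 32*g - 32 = (g - 4)*(g^2 - 6*g + 8) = (g - 4)*(g - 2)*(g - 4)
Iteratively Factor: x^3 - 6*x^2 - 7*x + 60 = (x - 4)*(x^2 - 2*x - 15) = (x - 5)*(x - 4)*(x + 3)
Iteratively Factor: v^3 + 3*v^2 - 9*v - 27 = (v + 3)*(v^2 - 9) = (v + 3)^2*(v - 3)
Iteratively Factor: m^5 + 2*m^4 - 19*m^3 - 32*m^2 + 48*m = (m + 4)*(m^4 - 2*m^3 - 11*m^2 + 12*m) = (m - 4)*(m + 4)*(m^3 + 2*m^2 - 3*m) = m*(m - 4)*(m + 4)*(m^2 + 2*m - 3) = m*(m - 4)*(m + 3)*(m + 4)*(m - 1)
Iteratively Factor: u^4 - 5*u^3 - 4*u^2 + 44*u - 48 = (u - 4)*(u^3 - u^2 - 8*u + 12) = (u - 4)*(u + 3)*(u^2 - 4*u + 4) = (u - 4)*(u - 2)*(u + 3)*(u - 2)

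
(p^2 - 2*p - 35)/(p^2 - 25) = (p - 7)/(p - 5)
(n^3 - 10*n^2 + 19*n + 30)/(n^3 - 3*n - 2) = (n^2 - 11*n + 30)/(n^2 - n - 2)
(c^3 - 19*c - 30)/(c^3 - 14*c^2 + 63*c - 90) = (c^2 + 5*c + 6)/(c^2 - 9*c + 18)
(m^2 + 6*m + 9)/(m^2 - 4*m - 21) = (m + 3)/(m - 7)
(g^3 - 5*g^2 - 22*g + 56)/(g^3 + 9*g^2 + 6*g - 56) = (g - 7)/(g + 7)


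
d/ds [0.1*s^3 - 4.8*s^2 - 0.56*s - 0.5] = 0.3*s^2 - 9.6*s - 0.56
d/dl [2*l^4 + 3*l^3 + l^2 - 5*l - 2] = 8*l^3 + 9*l^2 + 2*l - 5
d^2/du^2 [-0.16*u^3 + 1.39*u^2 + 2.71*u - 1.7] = 2.78 - 0.96*u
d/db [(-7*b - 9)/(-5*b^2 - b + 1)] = (35*b^2 + 7*b - (7*b + 9)*(10*b + 1) - 7)/(5*b^2 + b - 1)^2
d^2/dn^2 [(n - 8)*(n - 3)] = 2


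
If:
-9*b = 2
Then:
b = -2/9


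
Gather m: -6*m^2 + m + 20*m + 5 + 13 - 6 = -6*m^2 + 21*m + 12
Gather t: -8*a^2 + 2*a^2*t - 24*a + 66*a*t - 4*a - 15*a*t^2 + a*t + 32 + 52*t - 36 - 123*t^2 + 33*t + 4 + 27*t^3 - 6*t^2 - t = -8*a^2 - 28*a + 27*t^3 + t^2*(-15*a - 129) + t*(2*a^2 + 67*a + 84)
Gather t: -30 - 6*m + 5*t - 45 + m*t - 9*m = -15*m + t*(m + 5) - 75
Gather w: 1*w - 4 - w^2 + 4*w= -w^2 + 5*w - 4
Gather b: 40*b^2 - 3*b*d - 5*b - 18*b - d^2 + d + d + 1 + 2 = 40*b^2 + b*(-3*d - 23) - d^2 + 2*d + 3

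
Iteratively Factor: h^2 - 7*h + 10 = (h - 2)*(h - 5)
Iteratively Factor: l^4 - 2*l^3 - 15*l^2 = (l)*(l^3 - 2*l^2 - 15*l) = l*(l + 3)*(l^2 - 5*l) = l*(l - 5)*(l + 3)*(l)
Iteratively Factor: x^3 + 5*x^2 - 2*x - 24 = (x - 2)*(x^2 + 7*x + 12) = (x - 2)*(x + 4)*(x + 3)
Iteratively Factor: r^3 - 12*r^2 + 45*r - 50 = (r - 5)*(r^2 - 7*r + 10) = (r - 5)^2*(r - 2)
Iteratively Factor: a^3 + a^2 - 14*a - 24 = (a + 3)*(a^2 - 2*a - 8) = (a - 4)*(a + 3)*(a + 2)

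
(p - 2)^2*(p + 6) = p^3 + 2*p^2 - 20*p + 24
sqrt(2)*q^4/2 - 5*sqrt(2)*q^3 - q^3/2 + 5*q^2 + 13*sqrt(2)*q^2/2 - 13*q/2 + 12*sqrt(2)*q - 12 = (q - 8)*(q - 3)*(q - sqrt(2)/2)*(sqrt(2)*q/2 + sqrt(2)/2)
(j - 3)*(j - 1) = j^2 - 4*j + 3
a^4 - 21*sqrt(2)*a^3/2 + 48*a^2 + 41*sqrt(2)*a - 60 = (a - 6*sqrt(2))*(a - 5*sqrt(2))*(a - sqrt(2)/2)*(a + sqrt(2))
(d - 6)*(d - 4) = d^2 - 10*d + 24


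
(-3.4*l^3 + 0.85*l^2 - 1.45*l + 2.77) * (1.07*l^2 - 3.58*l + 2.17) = -3.638*l^5 + 13.0815*l^4 - 11.9725*l^3 + 9.9994*l^2 - 13.0631*l + 6.0109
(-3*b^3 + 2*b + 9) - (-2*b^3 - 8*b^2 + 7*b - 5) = -b^3 + 8*b^2 - 5*b + 14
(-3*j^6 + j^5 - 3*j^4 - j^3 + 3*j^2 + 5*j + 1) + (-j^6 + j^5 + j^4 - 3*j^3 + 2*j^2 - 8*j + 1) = -4*j^6 + 2*j^5 - 2*j^4 - 4*j^3 + 5*j^2 - 3*j + 2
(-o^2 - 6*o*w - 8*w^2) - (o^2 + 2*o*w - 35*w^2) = -2*o^2 - 8*o*w + 27*w^2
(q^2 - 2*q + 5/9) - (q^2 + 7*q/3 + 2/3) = -13*q/3 - 1/9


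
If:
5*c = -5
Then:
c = -1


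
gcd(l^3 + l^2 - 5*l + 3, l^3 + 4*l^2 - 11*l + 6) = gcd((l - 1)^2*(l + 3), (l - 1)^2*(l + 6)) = l^2 - 2*l + 1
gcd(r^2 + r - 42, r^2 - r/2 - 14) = 1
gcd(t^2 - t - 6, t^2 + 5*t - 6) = 1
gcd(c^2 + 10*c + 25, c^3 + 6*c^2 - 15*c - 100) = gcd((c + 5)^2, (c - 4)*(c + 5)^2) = c^2 + 10*c + 25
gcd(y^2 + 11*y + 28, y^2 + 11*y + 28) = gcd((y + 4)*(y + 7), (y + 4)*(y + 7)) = y^2 + 11*y + 28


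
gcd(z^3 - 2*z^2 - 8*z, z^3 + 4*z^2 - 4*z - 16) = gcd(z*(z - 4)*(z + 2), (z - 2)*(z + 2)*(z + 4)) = z + 2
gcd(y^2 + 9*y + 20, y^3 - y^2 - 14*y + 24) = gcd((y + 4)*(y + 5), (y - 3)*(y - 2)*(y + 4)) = y + 4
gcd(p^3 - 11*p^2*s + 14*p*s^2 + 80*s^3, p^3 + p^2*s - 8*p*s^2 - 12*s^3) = p + 2*s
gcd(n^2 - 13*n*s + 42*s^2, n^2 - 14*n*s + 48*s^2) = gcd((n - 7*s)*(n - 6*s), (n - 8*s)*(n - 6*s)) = -n + 6*s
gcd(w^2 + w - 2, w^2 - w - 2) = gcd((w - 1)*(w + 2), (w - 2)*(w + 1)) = 1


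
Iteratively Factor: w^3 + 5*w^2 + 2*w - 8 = (w + 4)*(w^2 + w - 2) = (w - 1)*(w + 4)*(w + 2)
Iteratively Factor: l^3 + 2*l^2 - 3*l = (l - 1)*(l^2 + 3*l) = (l - 1)*(l + 3)*(l)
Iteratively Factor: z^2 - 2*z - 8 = (z + 2)*(z - 4)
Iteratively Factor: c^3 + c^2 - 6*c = (c - 2)*(c^2 + 3*c) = c*(c - 2)*(c + 3)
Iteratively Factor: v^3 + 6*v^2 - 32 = (v - 2)*(v^2 + 8*v + 16) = (v - 2)*(v + 4)*(v + 4)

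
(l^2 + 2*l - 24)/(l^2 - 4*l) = (l + 6)/l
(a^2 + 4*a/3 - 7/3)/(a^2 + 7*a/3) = (a - 1)/a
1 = 1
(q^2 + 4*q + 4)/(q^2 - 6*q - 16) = (q + 2)/(q - 8)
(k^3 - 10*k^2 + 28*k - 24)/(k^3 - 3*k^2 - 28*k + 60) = (k - 2)/(k + 5)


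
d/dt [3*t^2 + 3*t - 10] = 6*t + 3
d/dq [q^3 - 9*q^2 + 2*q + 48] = 3*q^2 - 18*q + 2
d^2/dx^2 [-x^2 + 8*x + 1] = -2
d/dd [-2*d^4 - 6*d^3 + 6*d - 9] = -8*d^3 - 18*d^2 + 6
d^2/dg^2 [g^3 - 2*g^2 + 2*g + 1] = 6*g - 4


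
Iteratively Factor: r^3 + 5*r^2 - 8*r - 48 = (r + 4)*(r^2 + r - 12) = (r + 4)^2*(r - 3)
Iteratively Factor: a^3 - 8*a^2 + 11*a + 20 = (a - 4)*(a^2 - 4*a - 5) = (a - 5)*(a - 4)*(a + 1)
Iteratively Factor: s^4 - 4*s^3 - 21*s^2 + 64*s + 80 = (s + 1)*(s^3 - 5*s^2 - 16*s + 80) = (s - 5)*(s + 1)*(s^2 - 16) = (s - 5)*(s - 4)*(s + 1)*(s + 4)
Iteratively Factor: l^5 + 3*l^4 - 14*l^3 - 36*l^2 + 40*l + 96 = (l + 2)*(l^4 + l^3 - 16*l^2 - 4*l + 48) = (l - 3)*(l + 2)*(l^3 + 4*l^2 - 4*l - 16) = (l - 3)*(l - 2)*(l + 2)*(l^2 + 6*l + 8) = (l - 3)*(l - 2)*(l + 2)*(l + 4)*(l + 2)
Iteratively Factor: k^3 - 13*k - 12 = (k + 3)*(k^2 - 3*k - 4) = (k + 1)*(k + 3)*(k - 4)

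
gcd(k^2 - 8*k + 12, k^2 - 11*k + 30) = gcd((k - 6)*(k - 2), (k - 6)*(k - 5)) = k - 6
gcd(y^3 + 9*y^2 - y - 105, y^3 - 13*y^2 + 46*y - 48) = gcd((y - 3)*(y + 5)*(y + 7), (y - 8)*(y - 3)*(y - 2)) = y - 3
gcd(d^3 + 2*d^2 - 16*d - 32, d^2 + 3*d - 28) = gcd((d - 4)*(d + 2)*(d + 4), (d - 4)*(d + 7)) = d - 4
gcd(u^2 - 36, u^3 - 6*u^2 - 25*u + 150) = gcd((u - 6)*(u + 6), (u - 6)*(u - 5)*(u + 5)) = u - 6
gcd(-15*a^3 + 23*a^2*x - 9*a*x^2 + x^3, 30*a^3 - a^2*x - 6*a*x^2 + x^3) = 15*a^2 - 8*a*x + x^2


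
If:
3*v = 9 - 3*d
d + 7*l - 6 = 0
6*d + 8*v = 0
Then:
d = 12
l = -6/7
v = -9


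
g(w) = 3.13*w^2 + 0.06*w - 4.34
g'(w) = 6.26*w + 0.06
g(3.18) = 27.50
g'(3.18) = 19.97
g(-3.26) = 28.73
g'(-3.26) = -20.35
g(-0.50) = -3.59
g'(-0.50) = -3.07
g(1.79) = 5.80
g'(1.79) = 11.27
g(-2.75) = 19.17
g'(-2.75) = -17.16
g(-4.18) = 50.10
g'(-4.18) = -26.11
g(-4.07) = 47.26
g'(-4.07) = -25.42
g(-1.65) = 4.08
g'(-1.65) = -10.27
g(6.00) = 108.70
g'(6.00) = 37.62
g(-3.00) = 23.65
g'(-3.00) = -18.72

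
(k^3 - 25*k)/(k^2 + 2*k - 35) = k*(k + 5)/(k + 7)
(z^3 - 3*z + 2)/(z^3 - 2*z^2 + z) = (z + 2)/z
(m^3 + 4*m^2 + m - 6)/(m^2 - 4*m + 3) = (m^2 + 5*m + 6)/(m - 3)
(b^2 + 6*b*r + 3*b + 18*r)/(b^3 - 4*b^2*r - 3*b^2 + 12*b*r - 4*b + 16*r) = (b^2 + 6*b*r + 3*b + 18*r)/(b^3 - 4*b^2*r - 3*b^2 + 12*b*r - 4*b + 16*r)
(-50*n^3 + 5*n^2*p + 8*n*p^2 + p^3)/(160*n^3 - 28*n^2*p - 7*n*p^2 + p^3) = (-10*n^2 + 3*n*p + p^2)/(32*n^2 - 12*n*p + p^2)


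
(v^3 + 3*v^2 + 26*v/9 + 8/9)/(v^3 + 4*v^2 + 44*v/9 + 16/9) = (v + 1)/(v + 2)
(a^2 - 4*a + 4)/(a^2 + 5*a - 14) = (a - 2)/(a + 7)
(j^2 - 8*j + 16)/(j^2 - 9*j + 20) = (j - 4)/(j - 5)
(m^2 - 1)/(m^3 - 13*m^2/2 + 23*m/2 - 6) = 2*(m + 1)/(2*m^2 - 11*m + 12)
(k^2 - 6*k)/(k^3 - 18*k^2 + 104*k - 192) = k/(k^2 - 12*k + 32)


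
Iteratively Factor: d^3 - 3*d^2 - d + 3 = (d + 1)*(d^2 - 4*d + 3) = (d - 3)*(d + 1)*(d - 1)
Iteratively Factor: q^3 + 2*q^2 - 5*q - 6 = (q - 2)*(q^2 + 4*q + 3) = (q - 2)*(q + 3)*(q + 1)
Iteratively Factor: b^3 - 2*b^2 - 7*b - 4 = (b - 4)*(b^2 + 2*b + 1) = (b - 4)*(b + 1)*(b + 1)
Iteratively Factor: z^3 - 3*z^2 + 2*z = (z - 2)*(z^2 - z) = (z - 2)*(z - 1)*(z)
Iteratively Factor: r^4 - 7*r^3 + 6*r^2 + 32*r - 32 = (r + 2)*(r^3 - 9*r^2 + 24*r - 16) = (r - 1)*(r + 2)*(r^2 - 8*r + 16) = (r - 4)*(r - 1)*(r + 2)*(r - 4)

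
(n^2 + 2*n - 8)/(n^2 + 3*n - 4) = (n - 2)/(n - 1)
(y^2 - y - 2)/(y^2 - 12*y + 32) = (y^2 - y - 2)/(y^2 - 12*y + 32)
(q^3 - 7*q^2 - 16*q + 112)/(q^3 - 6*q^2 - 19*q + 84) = (q - 4)/(q - 3)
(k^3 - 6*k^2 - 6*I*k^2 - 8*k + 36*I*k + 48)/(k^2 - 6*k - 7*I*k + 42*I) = (k^2 - 6*I*k - 8)/(k - 7*I)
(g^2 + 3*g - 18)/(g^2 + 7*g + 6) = (g - 3)/(g + 1)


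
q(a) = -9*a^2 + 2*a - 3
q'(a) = 2 - 18*a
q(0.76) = -6.68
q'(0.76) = -11.68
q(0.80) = -7.16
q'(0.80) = -12.40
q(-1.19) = -18.12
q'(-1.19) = 23.42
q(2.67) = -61.82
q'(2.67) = -46.06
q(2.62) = -59.54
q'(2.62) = -45.16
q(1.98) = -34.32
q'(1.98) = -33.64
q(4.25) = -157.06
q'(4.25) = -74.50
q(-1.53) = -27.13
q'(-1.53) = 29.54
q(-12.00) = -1323.00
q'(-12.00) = 218.00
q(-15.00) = -2058.00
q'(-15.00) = 272.00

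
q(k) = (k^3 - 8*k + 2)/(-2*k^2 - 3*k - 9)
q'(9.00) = -0.53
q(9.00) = -3.33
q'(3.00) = -0.47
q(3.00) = -0.14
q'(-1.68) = -0.48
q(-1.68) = -1.11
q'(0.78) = 0.35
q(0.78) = 0.30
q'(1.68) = -0.19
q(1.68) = 0.34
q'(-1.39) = -0.10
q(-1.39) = -1.20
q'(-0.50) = 1.00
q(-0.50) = -0.73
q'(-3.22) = -1.01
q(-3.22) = 0.28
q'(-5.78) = -0.72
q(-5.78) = 2.48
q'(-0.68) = 0.87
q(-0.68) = -0.90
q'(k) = (4*k + 3)*(k^3 - 8*k + 2)/(-2*k^2 - 3*k - 9)^2 + (3*k^2 - 8)/(-2*k^2 - 3*k - 9) = (-2*k^4 - 6*k^3 - 43*k^2 + 8*k + 78)/(4*k^4 + 12*k^3 + 45*k^2 + 54*k + 81)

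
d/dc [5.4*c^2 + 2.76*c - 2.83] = 10.8*c + 2.76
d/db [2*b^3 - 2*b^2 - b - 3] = 6*b^2 - 4*b - 1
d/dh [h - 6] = 1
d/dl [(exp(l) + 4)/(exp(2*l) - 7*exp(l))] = (-exp(2*l) - 8*exp(l) + 28)*exp(-l)/(exp(2*l) - 14*exp(l) + 49)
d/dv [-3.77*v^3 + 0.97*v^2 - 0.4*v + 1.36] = -11.31*v^2 + 1.94*v - 0.4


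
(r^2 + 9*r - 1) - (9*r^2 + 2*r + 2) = -8*r^2 + 7*r - 3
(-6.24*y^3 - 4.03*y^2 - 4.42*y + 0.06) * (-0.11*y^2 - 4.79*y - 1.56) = 0.6864*y^5 + 30.3329*y^4 + 29.5243*y^3 + 27.452*y^2 + 6.6078*y - 0.0936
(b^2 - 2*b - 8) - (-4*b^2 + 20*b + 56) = 5*b^2 - 22*b - 64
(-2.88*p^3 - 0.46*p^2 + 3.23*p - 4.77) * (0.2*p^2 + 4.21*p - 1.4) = -0.576*p^5 - 12.2168*p^4 + 2.7414*p^3 + 13.2883*p^2 - 24.6037*p + 6.678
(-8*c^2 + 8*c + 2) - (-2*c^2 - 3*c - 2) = -6*c^2 + 11*c + 4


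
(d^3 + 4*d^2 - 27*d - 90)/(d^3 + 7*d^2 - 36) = (d - 5)/(d - 2)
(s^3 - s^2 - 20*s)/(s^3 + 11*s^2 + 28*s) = (s - 5)/(s + 7)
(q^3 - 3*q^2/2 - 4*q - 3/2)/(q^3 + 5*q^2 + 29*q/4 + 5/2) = 2*(q^2 - 2*q - 3)/(2*q^2 + 9*q + 10)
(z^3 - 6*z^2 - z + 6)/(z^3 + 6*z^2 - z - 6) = (z - 6)/(z + 6)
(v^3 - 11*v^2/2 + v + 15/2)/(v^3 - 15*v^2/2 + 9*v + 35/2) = (2*v - 3)/(2*v - 7)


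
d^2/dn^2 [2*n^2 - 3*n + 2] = 4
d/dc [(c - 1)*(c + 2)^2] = 3*c*(c + 2)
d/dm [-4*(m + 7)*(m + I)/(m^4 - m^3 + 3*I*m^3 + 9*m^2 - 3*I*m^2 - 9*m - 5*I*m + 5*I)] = (8*m^4 + m^3*(80 + 32*I) + m^2*(-112 + 352*I) + m*(-304 - 224*I) + 392 + 160*I)/(m^7 + m^6*(-2 + 7*I) + m^5*(3 - 14*I) + m^4*(-4 + 53*I) + m^3*(67 - 92*I) + m^2*(-130 + 21*I) + m*(65 + 50*I) - 25*I)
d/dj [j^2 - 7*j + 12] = 2*j - 7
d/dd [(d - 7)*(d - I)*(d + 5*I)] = 3*d^2 + d*(-14 + 8*I) + 5 - 28*I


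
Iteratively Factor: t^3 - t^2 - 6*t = (t)*(t^2 - t - 6) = t*(t - 3)*(t + 2)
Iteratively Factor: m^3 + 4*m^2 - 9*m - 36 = (m + 4)*(m^2 - 9) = (m + 3)*(m + 4)*(m - 3)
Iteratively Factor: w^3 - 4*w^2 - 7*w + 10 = (w - 1)*(w^2 - 3*w - 10) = (w - 1)*(w + 2)*(w - 5)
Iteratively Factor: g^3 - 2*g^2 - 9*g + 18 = (g - 3)*(g^2 + g - 6) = (g - 3)*(g - 2)*(g + 3)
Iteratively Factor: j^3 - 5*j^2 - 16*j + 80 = (j - 4)*(j^2 - j - 20) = (j - 4)*(j + 4)*(j - 5)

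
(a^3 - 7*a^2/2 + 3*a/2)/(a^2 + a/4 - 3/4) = 2*a*(2*a^2 - 7*a + 3)/(4*a^2 + a - 3)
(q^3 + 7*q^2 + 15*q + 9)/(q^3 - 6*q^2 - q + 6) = (q^2 + 6*q + 9)/(q^2 - 7*q + 6)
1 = 1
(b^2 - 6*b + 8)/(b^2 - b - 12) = (b - 2)/(b + 3)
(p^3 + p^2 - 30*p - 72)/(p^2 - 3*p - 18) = p + 4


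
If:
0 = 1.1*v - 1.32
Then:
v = 1.20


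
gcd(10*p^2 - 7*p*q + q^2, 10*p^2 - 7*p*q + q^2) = 10*p^2 - 7*p*q + q^2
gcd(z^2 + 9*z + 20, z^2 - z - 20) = z + 4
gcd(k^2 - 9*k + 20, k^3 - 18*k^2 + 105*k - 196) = k - 4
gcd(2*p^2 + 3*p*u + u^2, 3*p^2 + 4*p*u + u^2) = p + u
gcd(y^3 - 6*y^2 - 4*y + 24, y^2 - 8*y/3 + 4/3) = y - 2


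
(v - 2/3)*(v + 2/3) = v^2 - 4/9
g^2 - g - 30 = (g - 6)*(g + 5)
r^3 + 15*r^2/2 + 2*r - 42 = (r - 2)*(r + 7/2)*(r + 6)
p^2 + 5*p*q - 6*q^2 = (p - q)*(p + 6*q)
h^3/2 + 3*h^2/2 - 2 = (h/2 + 1)*(h - 1)*(h + 2)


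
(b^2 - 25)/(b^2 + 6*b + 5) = (b - 5)/(b + 1)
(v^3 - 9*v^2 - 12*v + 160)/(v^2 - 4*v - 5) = (v^2 - 4*v - 32)/(v + 1)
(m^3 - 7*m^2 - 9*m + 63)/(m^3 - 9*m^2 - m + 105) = (m - 3)/(m - 5)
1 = 1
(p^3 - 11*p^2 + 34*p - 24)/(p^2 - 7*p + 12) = (p^2 - 7*p + 6)/(p - 3)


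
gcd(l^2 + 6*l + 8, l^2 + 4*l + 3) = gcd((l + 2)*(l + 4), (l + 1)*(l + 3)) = 1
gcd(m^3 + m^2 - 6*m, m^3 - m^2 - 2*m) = m^2 - 2*m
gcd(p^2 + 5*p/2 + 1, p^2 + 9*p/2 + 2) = p + 1/2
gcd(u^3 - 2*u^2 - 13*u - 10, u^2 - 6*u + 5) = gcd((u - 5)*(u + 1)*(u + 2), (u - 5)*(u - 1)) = u - 5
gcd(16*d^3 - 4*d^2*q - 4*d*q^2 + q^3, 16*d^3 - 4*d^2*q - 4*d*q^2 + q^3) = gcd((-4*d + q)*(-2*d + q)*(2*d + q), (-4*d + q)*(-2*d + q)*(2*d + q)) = 16*d^3 - 4*d^2*q - 4*d*q^2 + q^3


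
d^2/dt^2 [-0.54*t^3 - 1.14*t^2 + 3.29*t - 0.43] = -3.24*t - 2.28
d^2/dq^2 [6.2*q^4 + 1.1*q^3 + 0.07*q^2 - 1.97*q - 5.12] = 74.4*q^2 + 6.6*q + 0.14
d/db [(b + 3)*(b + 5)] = 2*b + 8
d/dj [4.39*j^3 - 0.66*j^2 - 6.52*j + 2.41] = 13.17*j^2 - 1.32*j - 6.52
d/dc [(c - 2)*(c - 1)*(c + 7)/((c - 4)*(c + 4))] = (c^4 - 29*c^2 - 156*c + 304)/(c^4 - 32*c^2 + 256)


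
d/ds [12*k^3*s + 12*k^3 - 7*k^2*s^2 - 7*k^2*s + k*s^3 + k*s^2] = k*(12*k^2 - 14*k*s - 7*k + 3*s^2 + 2*s)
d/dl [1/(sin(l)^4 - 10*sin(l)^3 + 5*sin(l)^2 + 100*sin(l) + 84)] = 2*(-2*sin(l)^3 + 15*sin(l)^2 - 5*sin(l) - 50)*cos(l)/(sin(l)^4 - 10*sin(l)^3 + 5*sin(l)^2 + 100*sin(l) + 84)^2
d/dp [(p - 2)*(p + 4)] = 2*p + 2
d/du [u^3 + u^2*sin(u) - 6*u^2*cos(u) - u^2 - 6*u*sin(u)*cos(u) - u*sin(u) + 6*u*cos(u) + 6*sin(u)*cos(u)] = 6*u^2*sin(u) + u^2*cos(u) + 3*u^2 - 4*u*sin(u) - 13*u*cos(u) - 6*u*cos(2*u) - 2*u - sin(u) - 3*sin(2*u) + 6*cos(u) + 6*cos(2*u)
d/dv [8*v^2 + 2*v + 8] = 16*v + 2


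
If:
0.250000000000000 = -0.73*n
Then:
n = -0.34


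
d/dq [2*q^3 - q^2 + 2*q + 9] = 6*q^2 - 2*q + 2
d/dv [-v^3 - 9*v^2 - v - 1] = -3*v^2 - 18*v - 1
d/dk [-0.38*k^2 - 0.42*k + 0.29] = -0.76*k - 0.42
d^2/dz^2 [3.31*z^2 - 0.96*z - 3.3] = 6.62000000000000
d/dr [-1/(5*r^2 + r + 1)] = (10*r + 1)/(5*r^2 + r + 1)^2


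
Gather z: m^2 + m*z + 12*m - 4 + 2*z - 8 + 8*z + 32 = m^2 + 12*m + z*(m + 10) + 20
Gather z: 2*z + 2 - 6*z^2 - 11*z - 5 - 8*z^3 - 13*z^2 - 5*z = -8*z^3 - 19*z^2 - 14*z - 3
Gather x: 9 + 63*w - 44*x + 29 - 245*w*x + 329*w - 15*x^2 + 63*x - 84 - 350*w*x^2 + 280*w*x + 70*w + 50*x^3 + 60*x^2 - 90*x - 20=462*w + 50*x^3 + x^2*(45 - 350*w) + x*(35*w - 71) - 66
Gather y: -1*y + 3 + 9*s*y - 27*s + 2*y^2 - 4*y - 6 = -27*s + 2*y^2 + y*(9*s - 5) - 3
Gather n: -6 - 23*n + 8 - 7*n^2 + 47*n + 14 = -7*n^2 + 24*n + 16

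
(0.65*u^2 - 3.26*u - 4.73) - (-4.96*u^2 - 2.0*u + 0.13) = 5.61*u^2 - 1.26*u - 4.86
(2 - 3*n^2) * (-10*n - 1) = 30*n^3 + 3*n^2 - 20*n - 2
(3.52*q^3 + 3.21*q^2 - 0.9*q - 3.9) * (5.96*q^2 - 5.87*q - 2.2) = 20.9792*q^5 - 1.5308*q^4 - 31.9507*q^3 - 25.023*q^2 + 24.873*q + 8.58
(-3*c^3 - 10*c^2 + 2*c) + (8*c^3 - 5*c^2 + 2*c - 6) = 5*c^3 - 15*c^2 + 4*c - 6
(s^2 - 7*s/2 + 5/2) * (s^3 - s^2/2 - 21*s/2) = s^5 - 4*s^4 - 25*s^3/4 + 71*s^2/2 - 105*s/4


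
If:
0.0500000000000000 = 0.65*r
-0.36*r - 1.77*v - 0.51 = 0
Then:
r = 0.08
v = -0.30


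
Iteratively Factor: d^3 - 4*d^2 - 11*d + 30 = (d - 2)*(d^2 - 2*d - 15) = (d - 5)*(d - 2)*(d + 3)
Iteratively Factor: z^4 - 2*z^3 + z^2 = (z)*(z^3 - 2*z^2 + z) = z*(z - 1)*(z^2 - z) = z*(z - 1)^2*(z)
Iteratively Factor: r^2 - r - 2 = (r + 1)*(r - 2)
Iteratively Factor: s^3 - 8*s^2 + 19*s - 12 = (s - 3)*(s^2 - 5*s + 4) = (s - 3)*(s - 1)*(s - 4)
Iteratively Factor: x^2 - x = (x)*(x - 1)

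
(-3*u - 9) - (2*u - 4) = -5*u - 5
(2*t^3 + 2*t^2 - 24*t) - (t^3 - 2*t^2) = t^3 + 4*t^2 - 24*t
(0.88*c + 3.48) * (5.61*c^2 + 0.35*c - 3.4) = 4.9368*c^3 + 19.8308*c^2 - 1.774*c - 11.832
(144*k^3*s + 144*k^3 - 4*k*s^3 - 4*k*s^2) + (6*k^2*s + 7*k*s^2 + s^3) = 144*k^3*s + 144*k^3 + 6*k^2*s - 4*k*s^3 + 3*k*s^2 + s^3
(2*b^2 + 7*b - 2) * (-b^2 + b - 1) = -2*b^4 - 5*b^3 + 7*b^2 - 9*b + 2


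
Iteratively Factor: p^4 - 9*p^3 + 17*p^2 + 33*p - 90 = (p - 3)*(p^3 - 6*p^2 - p + 30) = (p - 5)*(p - 3)*(p^2 - p - 6) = (p - 5)*(p - 3)^2*(p + 2)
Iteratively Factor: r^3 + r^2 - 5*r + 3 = (r - 1)*(r^2 + 2*r - 3) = (r - 1)*(r + 3)*(r - 1)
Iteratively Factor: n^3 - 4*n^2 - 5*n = (n - 5)*(n^2 + n) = n*(n - 5)*(n + 1)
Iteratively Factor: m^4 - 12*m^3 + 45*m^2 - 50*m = (m)*(m^3 - 12*m^2 + 45*m - 50) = m*(m - 5)*(m^2 - 7*m + 10) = m*(m - 5)^2*(m - 2)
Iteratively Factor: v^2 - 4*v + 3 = (v - 3)*(v - 1)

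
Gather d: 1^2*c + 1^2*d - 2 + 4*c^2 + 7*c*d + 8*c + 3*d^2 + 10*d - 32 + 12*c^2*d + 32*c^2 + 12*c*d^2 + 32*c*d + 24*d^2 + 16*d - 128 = 36*c^2 + 9*c + d^2*(12*c + 27) + d*(12*c^2 + 39*c + 27) - 162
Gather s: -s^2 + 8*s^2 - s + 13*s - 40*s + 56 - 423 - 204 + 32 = 7*s^2 - 28*s - 539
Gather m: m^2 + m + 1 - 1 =m^2 + m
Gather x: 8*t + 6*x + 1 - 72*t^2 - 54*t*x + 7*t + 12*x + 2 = -72*t^2 + 15*t + x*(18 - 54*t) + 3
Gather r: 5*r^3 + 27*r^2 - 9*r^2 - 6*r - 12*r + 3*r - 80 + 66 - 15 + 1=5*r^3 + 18*r^2 - 15*r - 28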